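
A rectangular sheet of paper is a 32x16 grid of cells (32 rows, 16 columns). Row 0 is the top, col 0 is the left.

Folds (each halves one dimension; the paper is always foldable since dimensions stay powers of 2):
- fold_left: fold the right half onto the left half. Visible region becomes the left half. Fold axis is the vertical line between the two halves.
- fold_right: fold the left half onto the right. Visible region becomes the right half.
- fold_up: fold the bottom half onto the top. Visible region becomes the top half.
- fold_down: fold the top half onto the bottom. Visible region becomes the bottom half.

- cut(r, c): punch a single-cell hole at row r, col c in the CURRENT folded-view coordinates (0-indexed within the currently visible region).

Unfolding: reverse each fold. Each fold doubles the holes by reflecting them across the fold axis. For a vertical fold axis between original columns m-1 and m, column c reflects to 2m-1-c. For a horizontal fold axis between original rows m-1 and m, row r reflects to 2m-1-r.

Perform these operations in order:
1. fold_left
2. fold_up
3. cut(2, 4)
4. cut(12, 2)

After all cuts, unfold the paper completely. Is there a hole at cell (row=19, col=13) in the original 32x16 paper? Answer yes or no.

Op 1 fold_left: fold axis v@8; visible region now rows[0,32) x cols[0,8) = 32x8
Op 2 fold_up: fold axis h@16; visible region now rows[0,16) x cols[0,8) = 16x8
Op 3 cut(2, 4): punch at orig (2,4); cuts so far [(2, 4)]; region rows[0,16) x cols[0,8) = 16x8
Op 4 cut(12, 2): punch at orig (12,2); cuts so far [(2, 4), (12, 2)]; region rows[0,16) x cols[0,8) = 16x8
Unfold 1 (reflect across h@16): 4 holes -> [(2, 4), (12, 2), (19, 2), (29, 4)]
Unfold 2 (reflect across v@8): 8 holes -> [(2, 4), (2, 11), (12, 2), (12, 13), (19, 2), (19, 13), (29, 4), (29, 11)]
Holes: [(2, 4), (2, 11), (12, 2), (12, 13), (19, 2), (19, 13), (29, 4), (29, 11)]

Answer: yes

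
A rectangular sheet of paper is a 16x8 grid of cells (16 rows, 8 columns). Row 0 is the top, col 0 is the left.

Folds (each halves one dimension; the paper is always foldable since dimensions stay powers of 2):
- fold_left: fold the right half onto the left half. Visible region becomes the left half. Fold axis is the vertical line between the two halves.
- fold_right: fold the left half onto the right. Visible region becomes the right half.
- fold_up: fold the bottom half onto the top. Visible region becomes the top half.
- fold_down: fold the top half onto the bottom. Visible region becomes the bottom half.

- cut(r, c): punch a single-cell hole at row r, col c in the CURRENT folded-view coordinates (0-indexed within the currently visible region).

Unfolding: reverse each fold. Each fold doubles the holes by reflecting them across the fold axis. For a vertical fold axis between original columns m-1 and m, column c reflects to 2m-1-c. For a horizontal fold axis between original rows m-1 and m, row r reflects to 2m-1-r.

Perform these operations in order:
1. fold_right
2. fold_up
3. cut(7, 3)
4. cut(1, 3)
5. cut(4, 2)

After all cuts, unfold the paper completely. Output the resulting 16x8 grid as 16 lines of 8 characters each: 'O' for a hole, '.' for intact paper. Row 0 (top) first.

Answer: ........
O......O
........
........
.O....O.
........
........
O......O
O......O
........
........
.O....O.
........
........
O......O
........

Derivation:
Op 1 fold_right: fold axis v@4; visible region now rows[0,16) x cols[4,8) = 16x4
Op 2 fold_up: fold axis h@8; visible region now rows[0,8) x cols[4,8) = 8x4
Op 3 cut(7, 3): punch at orig (7,7); cuts so far [(7, 7)]; region rows[0,8) x cols[4,8) = 8x4
Op 4 cut(1, 3): punch at orig (1,7); cuts so far [(1, 7), (7, 7)]; region rows[0,8) x cols[4,8) = 8x4
Op 5 cut(4, 2): punch at orig (4,6); cuts so far [(1, 7), (4, 6), (7, 7)]; region rows[0,8) x cols[4,8) = 8x4
Unfold 1 (reflect across h@8): 6 holes -> [(1, 7), (4, 6), (7, 7), (8, 7), (11, 6), (14, 7)]
Unfold 2 (reflect across v@4): 12 holes -> [(1, 0), (1, 7), (4, 1), (4, 6), (7, 0), (7, 7), (8, 0), (8, 7), (11, 1), (11, 6), (14, 0), (14, 7)]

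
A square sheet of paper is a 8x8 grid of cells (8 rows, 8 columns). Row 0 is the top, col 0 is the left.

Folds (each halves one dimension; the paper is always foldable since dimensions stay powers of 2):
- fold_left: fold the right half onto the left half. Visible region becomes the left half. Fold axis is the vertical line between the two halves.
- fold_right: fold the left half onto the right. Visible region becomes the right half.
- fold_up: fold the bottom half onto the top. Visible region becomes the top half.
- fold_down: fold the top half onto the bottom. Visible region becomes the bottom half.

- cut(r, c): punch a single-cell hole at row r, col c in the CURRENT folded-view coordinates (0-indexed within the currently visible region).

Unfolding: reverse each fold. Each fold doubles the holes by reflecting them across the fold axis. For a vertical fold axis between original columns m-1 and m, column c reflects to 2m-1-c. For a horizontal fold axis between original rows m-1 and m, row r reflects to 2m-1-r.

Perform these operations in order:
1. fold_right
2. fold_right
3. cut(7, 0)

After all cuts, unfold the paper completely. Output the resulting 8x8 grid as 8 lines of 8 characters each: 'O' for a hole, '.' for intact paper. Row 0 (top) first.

Answer: ........
........
........
........
........
........
........
.OO..OO.

Derivation:
Op 1 fold_right: fold axis v@4; visible region now rows[0,8) x cols[4,8) = 8x4
Op 2 fold_right: fold axis v@6; visible region now rows[0,8) x cols[6,8) = 8x2
Op 3 cut(7, 0): punch at orig (7,6); cuts so far [(7, 6)]; region rows[0,8) x cols[6,8) = 8x2
Unfold 1 (reflect across v@6): 2 holes -> [(7, 5), (7, 6)]
Unfold 2 (reflect across v@4): 4 holes -> [(7, 1), (7, 2), (7, 5), (7, 6)]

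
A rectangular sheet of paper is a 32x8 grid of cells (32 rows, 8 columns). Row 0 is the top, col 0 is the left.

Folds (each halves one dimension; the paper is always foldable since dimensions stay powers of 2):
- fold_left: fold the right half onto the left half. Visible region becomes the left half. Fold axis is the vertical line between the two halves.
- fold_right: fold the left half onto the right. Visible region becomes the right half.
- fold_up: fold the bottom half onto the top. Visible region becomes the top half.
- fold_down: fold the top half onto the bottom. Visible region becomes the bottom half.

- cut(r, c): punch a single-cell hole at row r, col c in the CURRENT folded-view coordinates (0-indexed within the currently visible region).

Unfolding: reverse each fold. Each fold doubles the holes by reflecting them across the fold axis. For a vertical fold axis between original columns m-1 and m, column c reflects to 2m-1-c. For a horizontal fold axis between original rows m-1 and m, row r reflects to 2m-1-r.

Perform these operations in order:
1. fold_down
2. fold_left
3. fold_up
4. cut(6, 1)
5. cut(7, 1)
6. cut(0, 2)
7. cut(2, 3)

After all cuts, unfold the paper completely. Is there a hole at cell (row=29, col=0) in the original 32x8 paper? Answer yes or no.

Answer: no

Derivation:
Op 1 fold_down: fold axis h@16; visible region now rows[16,32) x cols[0,8) = 16x8
Op 2 fold_left: fold axis v@4; visible region now rows[16,32) x cols[0,4) = 16x4
Op 3 fold_up: fold axis h@24; visible region now rows[16,24) x cols[0,4) = 8x4
Op 4 cut(6, 1): punch at orig (22,1); cuts so far [(22, 1)]; region rows[16,24) x cols[0,4) = 8x4
Op 5 cut(7, 1): punch at orig (23,1); cuts so far [(22, 1), (23, 1)]; region rows[16,24) x cols[0,4) = 8x4
Op 6 cut(0, 2): punch at orig (16,2); cuts so far [(16, 2), (22, 1), (23, 1)]; region rows[16,24) x cols[0,4) = 8x4
Op 7 cut(2, 3): punch at orig (18,3); cuts so far [(16, 2), (18, 3), (22, 1), (23, 1)]; region rows[16,24) x cols[0,4) = 8x4
Unfold 1 (reflect across h@24): 8 holes -> [(16, 2), (18, 3), (22, 1), (23, 1), (24, 1), (25, 1), (29, 3), (31, 2)]
Unfold 2 (reflect across v@4): 16 holes -> [(16, 2), (16, 5), (18, 3), (18, 4), (22, 1), (22, 6), (23, 1), (23, 6), (24, 1), (24, 6), (25, 1), (25, 6), (29, 3), (29, 4), (31, 2), (31, 5)]
Unfold 3 (reflect across h@16): 32 holes -> [(0, 2), (0, 5), (2, 3), (2, 4), (6, 1), (6, 6), (7, 1), (7, 6), (8, 1), (8, 6), (9, 1), (9, 6), (13, 3), (13, 4), (15, 2), (15, 5), (16, 2), (16, 5), (18, 3), (18, 4), (22, 1), (22, 6), (23, 1), (23, 6), (24, 1), (24, 6), (25, 1), (25, 6), (29, 3), (29, 4), (31, 2), (31, 5)]
Holes: [(0, 2), (0, 5), (2, 3), (2, 4), (6, 1), (6, 6), (7, 1), (7, 6), (8, 1), (8, 6), (9, 1), (9, 6), (13, 3), (13, 4), (15, 2), (15, 5), (16, 2), (16, 5), (18, 3), (18, 4), (22, 1), (22, 6), (23, 1), (23, 6), (24, 1), (24, 6), (25, 1), (25, 6), (29, 3), (29, 4), (31, 2), (31, 5)]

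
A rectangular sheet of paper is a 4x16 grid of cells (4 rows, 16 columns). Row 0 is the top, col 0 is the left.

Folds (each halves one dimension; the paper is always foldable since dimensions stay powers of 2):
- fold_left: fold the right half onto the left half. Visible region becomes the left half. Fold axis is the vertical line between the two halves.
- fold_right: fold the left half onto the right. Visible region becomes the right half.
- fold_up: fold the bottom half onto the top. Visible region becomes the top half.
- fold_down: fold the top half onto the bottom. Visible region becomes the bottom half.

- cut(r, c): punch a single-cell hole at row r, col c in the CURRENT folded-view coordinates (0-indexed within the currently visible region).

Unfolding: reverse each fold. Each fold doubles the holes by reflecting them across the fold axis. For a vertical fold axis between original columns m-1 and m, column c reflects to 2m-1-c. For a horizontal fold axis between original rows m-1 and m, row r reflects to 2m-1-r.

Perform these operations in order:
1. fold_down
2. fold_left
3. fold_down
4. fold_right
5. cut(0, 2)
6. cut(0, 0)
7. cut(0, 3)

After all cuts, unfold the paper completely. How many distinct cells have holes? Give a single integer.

Answer: 48

Derivation:
Op 1 fold_down: fold axis h@2; visible region now rows[2,4) x cols[0,16) = 2x16
Op 2 fold_left: fold axis v@8; visible region now rows[2,4) x cols[0,8) = 2x8
Op 3 fold_down: fold axis h@3; visible region now rows[3,4) x cols[0,8) = 1x8
Op 4 fold_right: fold axis v@4; visible region now rows[3,4) x cols[4,8) = 1x4
Op 5 cut(0, 2): punch at orig (3,6); cuts so far [(3, 6)]; region rows[3,4) x cols[4,8) = 1x4
Op 6 cut(0, 0): punch at orig (3,4); cuts so far [(3, 4), (3, 6)]; region rows[3,4) x cols[4,8) = 1x4
Op 7 cut(0, 3): punch at orig (3,7); cuts so far [(3, 4), (3, 6), (3, 7)]; region rows[3,4) x cols[4,8) = 1x4
Unfold 1 (reflect across v@4): 6 holes -> [(3, 0), (3, 1), (3, 3), (3, 4), (3, 6), (3, 7)]
Unfold 2 (reflect across h@3): 12 holes -> [(2, 0), (2, 1), (2, 3), (2, 4), (2, 6), (2, 7), (3, 0), (3, 1), (3, 3), (3, 4), (3, 6), (3, 7)]
Unfold 3 (reflect across v@8): 24 holes -> [(2, 0), (2, 1), (2, 3), (2, 4), (2, 6), (2, 7), (2, 8), (2, 9), (2, 11), (2, 12), (2, 14), (2, 15), (3, 0), (3, 1), (3, 3), (3, 4), (3, 6), (3, 7), (3, 8), (3, 9), (3, 11), (3, 12), (3, 14), (3, 15)]
Unfold 4 (reflect across h@2): 48 holes -> [(0, 0), (0, 1), (0, 3), (0, 4), (0, 6), (0, 7), (0, 8), (0, 9), (0, 11), (0, 12), (0, 14), (0, 15), (1, 0), (1, 1), (1, 3), (1, 4), (1, 6), (1, 7), (1, 8), (1, 9), (1, 11), (1, 12), (1, 14), (1, 15), (2, 0), (2, 1), (2, 3), (2, 4), (2, 6), (2, 7), (2, 8), (2, 9), (2, 11), (2, 12), (2, 14), (2, 15), (3, 0), (3, 1), (3, 3), (3, 4), (3, 6), (3, 7), (3, 8), (3, 9), (3, 11), (3, 12), (3, 14), (3, 15)]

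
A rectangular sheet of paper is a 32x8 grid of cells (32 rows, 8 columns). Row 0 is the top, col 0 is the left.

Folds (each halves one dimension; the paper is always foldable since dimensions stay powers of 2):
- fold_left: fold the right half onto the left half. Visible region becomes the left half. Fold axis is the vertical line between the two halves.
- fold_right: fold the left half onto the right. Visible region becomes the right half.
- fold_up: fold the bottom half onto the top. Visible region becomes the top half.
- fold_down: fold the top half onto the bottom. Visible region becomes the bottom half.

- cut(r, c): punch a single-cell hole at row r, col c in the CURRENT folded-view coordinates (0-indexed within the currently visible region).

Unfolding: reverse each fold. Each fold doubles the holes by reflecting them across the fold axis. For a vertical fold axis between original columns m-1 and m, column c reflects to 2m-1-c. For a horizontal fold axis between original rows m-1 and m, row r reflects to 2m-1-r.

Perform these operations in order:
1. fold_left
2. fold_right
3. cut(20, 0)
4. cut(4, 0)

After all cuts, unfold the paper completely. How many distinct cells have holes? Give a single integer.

Answer: 8

Derivation:
Op 1 fold_left: fold axis v@4; visible region now rows[0,32) x cols[0,4) = 32x4
Op 2 fold_right: fold axis v@2; visible region now rows[0,32) x cols[2,4) = 32x2
Op 3 cut(20, 0): punch at orig (20,2); cuts so far [(20, 2)]; region rows[0,32) x cols[2,4) = 32x2
Op 4 cut(4, 0): punch at orig (4,2); cuts so far [(4, 2), (20, 2)]; region rows[0,32) x cols[2,4) = 32x2
Unfold 1 (reflect across v@2): 4 holes -> [(4, 1), (4, 2), (20, 1), (20, 2)]
Unfold 2 (reflect across v@4): 8 holes -> [(4, 1), (4, 2), (4, 5), (4, 6), (20, 1), (20, 2), (20, 5), (20, 6)]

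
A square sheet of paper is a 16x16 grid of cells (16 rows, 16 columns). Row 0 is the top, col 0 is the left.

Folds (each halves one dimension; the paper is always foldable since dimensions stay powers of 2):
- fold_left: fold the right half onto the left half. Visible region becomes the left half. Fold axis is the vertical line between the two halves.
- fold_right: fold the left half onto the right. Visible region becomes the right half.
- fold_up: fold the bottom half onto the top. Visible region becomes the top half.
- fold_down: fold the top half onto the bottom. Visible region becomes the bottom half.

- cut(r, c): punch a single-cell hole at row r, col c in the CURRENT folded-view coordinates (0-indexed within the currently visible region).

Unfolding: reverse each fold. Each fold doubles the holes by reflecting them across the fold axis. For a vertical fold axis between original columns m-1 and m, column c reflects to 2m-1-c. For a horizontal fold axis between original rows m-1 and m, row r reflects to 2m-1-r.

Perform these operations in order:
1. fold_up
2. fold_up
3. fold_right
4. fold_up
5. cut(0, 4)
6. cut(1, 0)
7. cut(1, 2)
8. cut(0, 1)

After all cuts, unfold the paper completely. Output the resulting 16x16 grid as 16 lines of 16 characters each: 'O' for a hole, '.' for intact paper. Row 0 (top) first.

Answer: ...O..O..O..O...
.....O.OO.O.....
.....O.OO.O.....
...O..O..O..O...
...O..O..O..O...
.....O.OO.O.....
.....O.OO.O.....
...O..O..O..O...
...O..O..O..O...
.....O.OO.O.....
.....O.OO.O.....
...O..O..O..O...
...O..O..O..O...
.....O.OO.O.....
.....O.OO.O.....
...O..O..O..O...

Derivation:
Op 1 fold_up: fold axis h@8; visible region now rows[0,8) x cols[0,16) = 8x16
Op 2 fold_up: fold axis h@4; visible region now rows[0,4) x cols[0,16) = 4x16
Op 3 fold_right: fold axis v@8; visible region now rows[0,4) x cols[8,16) = 4x8
Op 4 fold_up: fold axis h@2; visible region now rows[0,2) x cols[8,16) = 2x8
Op 5 cut(0, 4): punch at orig (0,12); cuts so far [(0, 12)]; region rows[0,2) x cols[8,16) = 2x8
Op 6 cut(1, 0): punch at orig (1,8); cuts so far [(0, 12), (1, 8)]; region rows[0,2) x cols[8,16) = 2x8
Op 7 cut(1, 2): punch at orig (1,10); cuts so far [(0, 12), (1, 8), (1, 10)]; region rows[0,2) x cols[8,16) = 2x8
Op 8 cut(0, 1): punch at orig (0,9); cuts so far [(0, 9), (0, 12), (1, 8), (1, 10)]; region rows[0,2) x cols[8,16) = 2x8
Unfold 1 (reflect across h@2): 8 holes -> [(0, 9), (0, 12), (1, 8), (1, 10), (2, 8), (2, 10), (3, 9), (3, 12)]
Unfold 2 (reflect across v@8): 16 holes -> [(0, 3), (0, 6), (0, 9), (0, 12), (1, 5), (1, 7), (1, 8), (1, 10), (2, 5), (2, 7), (2, 8), (2, 10), (3, 3), (3, 6), (3, 9), (3, 12)]
Unfold 3 (reflect across h@4): 32 holes -> [(0, 3), (0, 6), (0, 9), (0, 12), (1, 5), (1, 7), (1, 8), (1, 10), (2, 5), (2, 7), (2, 8), (2, 10), (3, 3), (3, 6), (3, 9), (3, 12), (4, 3), (4, 6), (4, 9), (4, 12), (5, 5), (5, 7), (5, 8), (5, 10), (6, 5), (6, 7), (6, 8), (6, 10), (7, 3), (7, 6), (7, 9), (7, 12)]
Unfold 4 (reflect across h@8): 64 holes -> [(0, 3), (0, 6), (0, 9), (0, 12), (1, 5), (1, 7), (1, 8), (1, 10), (2, 5), (2, 7), (2, 8), (2, 10), (3, 3), (3, 6), (3, 9), (3, 12), (4, 3), (4, 6), (4, 9), (4, 12), (5, 5), (5, 7), (5, 8), (5, 10), (6, 5), (6, 7), (6, 8), (6, 10), (7, 3), (7, 6), (7, 9), (7, 12), (8, 3), (8, 6), (8, 9), (8, 12), (9, 5), (9, 7), (9, 8), (9, 10), (10, 5), (10, 7), (10, 8), (10, 10), (11, 3), (11, 6), (11, 9), (11, 12), (12, 3), (12, 6), (12, 9), (12, 12), (13, 5), (13, 7), (13, 8), (13, 10), (14, 5), (14, 7), (14, 8), (14, 10), (15, 3), (15, 6), (15, 9), (15, 12)]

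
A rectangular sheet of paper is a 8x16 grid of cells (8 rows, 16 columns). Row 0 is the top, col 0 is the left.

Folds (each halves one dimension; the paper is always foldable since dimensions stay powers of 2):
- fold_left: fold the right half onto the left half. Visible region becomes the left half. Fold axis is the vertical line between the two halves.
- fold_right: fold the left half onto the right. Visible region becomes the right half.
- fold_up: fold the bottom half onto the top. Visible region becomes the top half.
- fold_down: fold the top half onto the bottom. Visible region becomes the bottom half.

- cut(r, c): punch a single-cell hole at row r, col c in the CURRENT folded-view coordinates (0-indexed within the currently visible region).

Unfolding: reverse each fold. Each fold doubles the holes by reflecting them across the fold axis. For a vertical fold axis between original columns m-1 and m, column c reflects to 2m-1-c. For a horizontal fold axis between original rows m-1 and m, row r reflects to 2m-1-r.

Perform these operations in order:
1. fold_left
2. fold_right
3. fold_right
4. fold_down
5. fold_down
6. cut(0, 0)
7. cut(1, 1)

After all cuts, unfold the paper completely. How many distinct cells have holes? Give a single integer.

Op 1 fold_left: fold axis v@8; visible region now rows[0,8) x cols[0,8) = 8x8
Op 2 fold_right: fold axis v@4; visible region now rows[0,8) x cols[4,8) = 8x4
Op 3 fold_right: fold axis v@6; visible region now rows[0,8) x cols[6,8) = 8x2
Op 4 fold_down: fold axis h@4; visible region now rows[4,8) x cols[6,8) = 4x2
Op 5 fold_down: fold axis h@6; visible region now rows[6,8) x cols[6,8) = 2x2
Op 6 cut(0, 0): punch at orig (6,6); cuts so far [(6, 6)]; region rows[6,8) x cols[6,8) = 2x2
Op 7 cut(1, 1): punch at orig (7,7); cuts so far [(6, 6), (7, 7)]; region rows[6,8) x cols[6,8) = 2x2
Unfold 1 (reflect across h@6): 4 holes -> [(4, 7), (5, 6), (6, 6), (7, 7)]
Unfold 2 (reflect across h@4): 8 holes -> [(0, 7), (1, 6), (2, 6), (3, 7), (4, 7), (5, 6), (6, 6), (7, 7)]
Unfold 3 (reflect across v@6): 16 holes -> [(0, 4), (0, 7), (1, 5), (1, 6), (2, 5), (2, 6), (3, 4), (3, 7), (4, 4), (4, 7), (5, 5), (5, 6), (6, 5), (6, 6), (7, 4), (7, 7)]
Unfold 4 (reflect across v@4): 32 holes -> [(0, 0), (0, 3), (0, 4), (0, 7), (1, 1), (1, 2), (1, 5), (1, 6), (2, 1), (2, 2), (2, 5), (2, 6), (3, 0), (3, 3), (3, 4), (3, 7), (4, 0), (4, 3), (4, 4), (4, 7), (5, 1), (5, 2), (5, 5), (5, 6), (6, 1), (6, 2), (6, 5), (6, 6), (7, 0), (7, 3), (7, 4), (7, 7)]
Unfold 5 (reflect across v@8): 64 holes -> [(0, 0), (0, 3), (0, 4), (0, 7), (0, 8), (0, 11), (0, 12), (0, 15), (1, 1), (1, 2), (1, 5), (1, 6), (1, 9), (1, 10), (1, 13), (1, 14), (2, 1), (2, 2), (2, 5), (2, 6), (2, 9), (2, 10), (2, 13), (2, 14), (3, 0), (3, 3), (3, 4), (3, 7), (3, 8), (3, 11), (3, 12), (3, 15), (4, 0), (4, 3), (4, 4), (4, 7), (4, 8), (4, 11), (4, 12), (4, 15), (5, 1), (5, 2), (5, 5), (5, 6), (5, 9), (5, 10), (5, 13), (5, 14), (6, 1), (6, 2), (6, 5), (6, 6), (6, 9), (6, 10), (6, 13), (6, 14), (7, 0), (7, 3), (7, 4), (7, 7), (7, 8), (7, 11), (7, 12), (7, 15)]

Answer: 64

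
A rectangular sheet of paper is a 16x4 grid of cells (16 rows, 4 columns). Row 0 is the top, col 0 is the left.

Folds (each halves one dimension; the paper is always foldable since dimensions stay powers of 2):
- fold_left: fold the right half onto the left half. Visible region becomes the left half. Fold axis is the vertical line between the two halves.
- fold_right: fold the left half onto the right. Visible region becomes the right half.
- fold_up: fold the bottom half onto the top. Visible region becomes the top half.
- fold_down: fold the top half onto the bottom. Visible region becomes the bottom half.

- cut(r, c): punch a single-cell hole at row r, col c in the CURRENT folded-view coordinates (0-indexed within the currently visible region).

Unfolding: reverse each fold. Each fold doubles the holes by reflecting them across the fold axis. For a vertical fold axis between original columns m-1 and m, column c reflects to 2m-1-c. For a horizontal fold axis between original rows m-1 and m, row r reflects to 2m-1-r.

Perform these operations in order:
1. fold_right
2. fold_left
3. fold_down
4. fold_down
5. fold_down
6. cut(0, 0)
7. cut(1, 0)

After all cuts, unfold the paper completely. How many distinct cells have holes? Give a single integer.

Answer: 64

Derivation:
Op 1 fold_right: fold axis v@2; visible region now rows[0,16) x cols[2,4) = 16x2
Op 2 fold_left: fold axis v@3; visible region now rows[0,16) x cols[2,3) = 16x1
Op 3 fold_down: fold axis h@8; visible region now rows[8,16) x cols[2,3) = 8x1
Op 4 fold_down: fold axis h@12; visible region now rows[12,16) x cols[2,3) = 4x1
Op 5 fold_down: fold axis h@14; visible region now rows[14,16) x cols[2,3) = 2x1
Op 6 cut(0, 0): punch at orig (14,2); cuts so far [(14, 2)]; region rows[14,16) x cols[2,3) = 2x1
Op 7 cut(1, 0): punch at orig (15,2); cuts so far [(14, 2), (15, 2)]; region rows[14,16) x cols[2,3) = 2x1
Unfold 1 (reflect across h@14): 4 holes -> [(12, 2), (13, 2), (14, 2), (15, 2)]
Unfold 2 (reflect across h@12): 8 holes -> [(8, 2), (9, 2), (10, 2), (11, 2), (12, 2), (13, 2), (14, 2), (15, 2)]
Unfold 3 (reflect across h@8): 16 holes -> [(0, 2), (1, 2), (2, 2), (3, 2), (4, 2), (5, 2), (6, 2), (7, 2), (8, 2), (9, 2), (10, 2), (11, 2), (12, 2), (13, 2), (14, 2), (15, 2)]
Unfold 4 (reflect across v@3): 32 holes -> [(0, 2), (0, 3), (1, 2), (1, 3), (2, 2), (2, 3), (3, 2), (3, 3), (4, 2), (4, 3), (5, 2), (5, 3), (6, 2), (6, 3), (7, 2), (7, 3), (8, 2), (8, 3), (9, 2), (9, 3), (10, 2), (10, 3), (11, 2), (11, 3), (12, 2), (12, 3), (13, 2), (13, 3), (14, 2), (14, 3), (15, 2), (15, 3)]
Unfold 5 (reflect across v@2): 64 holes -> [(0, 0), (0, 1), (0, 2), (0, 3), (1, 0), (1, 1), (1, 2), (1, 3), (2, 0), (2, 1), (2, 2), (2, 3), (3, 0), (3, 1), (3, 2), (3, 3), (4, 0), (4, 1), (4, 2), (4, 3), (5, 0), (5, 1), (5, 2), (5, 3), (6, 0), (6, 1), (6, 2), (6, 3), (7, 0), (7, 1), (7, 2), (7, 3), (8, 0), (8, 1), (8, 2), (8, 3), (9, 0), (9, 1), (9, 2), (9, 3), (10, 0), (10, 1), (10, 2), (10, 3), (11, 0), (11, 1), (11, 2), (11, 3), (12, 0), (12, 1), (12, 2), (12, 3), (13, 0), (13, 1), (13, 2), (13, 3), (14, 0), (14, 1), (14, 2), (14, 3), (15, 0), (15, 1), (15, 2), (15, 3)]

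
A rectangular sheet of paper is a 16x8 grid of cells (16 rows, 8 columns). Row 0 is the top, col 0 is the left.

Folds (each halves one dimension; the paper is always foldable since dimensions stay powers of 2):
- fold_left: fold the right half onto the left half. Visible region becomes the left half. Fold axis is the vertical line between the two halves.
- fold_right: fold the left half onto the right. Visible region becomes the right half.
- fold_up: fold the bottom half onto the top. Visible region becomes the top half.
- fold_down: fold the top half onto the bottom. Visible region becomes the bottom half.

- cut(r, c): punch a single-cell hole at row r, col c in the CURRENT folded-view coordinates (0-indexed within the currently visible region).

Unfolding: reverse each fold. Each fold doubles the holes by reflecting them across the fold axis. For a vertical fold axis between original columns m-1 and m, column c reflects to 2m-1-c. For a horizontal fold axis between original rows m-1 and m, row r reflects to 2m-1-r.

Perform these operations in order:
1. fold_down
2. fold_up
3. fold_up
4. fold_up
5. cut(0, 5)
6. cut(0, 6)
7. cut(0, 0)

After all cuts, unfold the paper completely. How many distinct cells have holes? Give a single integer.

Answer: 48

Derivation:
Op 1 fold_down: fold axis h@8; visible region now rows[8,16) x cols[0,8) = 8x8
Op 2 fold_up: fold axis h@12; visible region now rows[8,12) x cols[0,8) = 4x8
Op 3 fold_up: fold axis h@10; visible region now rows[8,10) x cols[0,8) = 2x8
Op 4 fold_up: fold axis h@9; visible region now rows[8,9) x cols[0,8) = 1x8
Op 5 cut(0, 5): punch at orig (8,5); cuts so far [(8, 5)]; region rows[8,9) x cols[0,8) = 1x8
Op 6 cut(0, 6): punch at orig (8,6); cuts so far [(8, 5), (8, 6)]; region rows[8,9) x cols[0,8) = 1x8
Op 7 cut(0, 0): punch at orig (8,0); cuts so far [(8, 0), (8, 5), (8, 6)]; region rows[8,9) x cols[0,8) = 1x8
Unfold 1 (reflect across h@9): 6 holes -> [(8, 0), (8, 5), (8, 6), (9, 0), (9, 5), (9, 6)]
Unfold 2 (reflect across h@10): 12 holes -> [(8, 0), (8, 5), (8, 6), (9, 0), (9, 5), (9, 6), (10, 0), (10, 5), (10, 6), (11, 0), (11, 5), (11, 6)]
Unfold 3 (reflect across h@12): 24 holes -> [(8, 0), (8, 5), (8, 6), (9, 0), (9, 5), (9, 6), (10, 0), (10, 5), (10, 6), (11, 0), (11, 5), (11, 6), (12, 0), (12, 5), (12, 6), (13, 0), (13, 5), (13, 6), (14, 0), (14, 5), (14, 6), (15, 0), (15, 5), (15, 6)]
Unfold 4 (reflect across h@8): 48 holes -> [(0, 0), (0, 5), (0, 6), (1, 0), (1, 5), (1, 6), (2, 0), (2, 5), (2, 6), (3, 0), (3, 5), (3, 6), (4, 0), (4, 5), (4, 6), (5, 0), (5, 5), (5, 6), (6, 0), (6, 5), (6, 6), (7, 0), (7, 5), (7, 6), (8, 0), (8, 5), (8, 6), (9, 0), (9, 5), (9, 6), (10, 0), (10, 5), (10, 6), (11, 0), (11, 5), (11, 6), (12, 0), (12, 5), (12, 6), (13, 0), (13, 5), (13, 6), (14, 0), (14, 5), (14, 6), (15, 0), (15, 5), (15, 6)]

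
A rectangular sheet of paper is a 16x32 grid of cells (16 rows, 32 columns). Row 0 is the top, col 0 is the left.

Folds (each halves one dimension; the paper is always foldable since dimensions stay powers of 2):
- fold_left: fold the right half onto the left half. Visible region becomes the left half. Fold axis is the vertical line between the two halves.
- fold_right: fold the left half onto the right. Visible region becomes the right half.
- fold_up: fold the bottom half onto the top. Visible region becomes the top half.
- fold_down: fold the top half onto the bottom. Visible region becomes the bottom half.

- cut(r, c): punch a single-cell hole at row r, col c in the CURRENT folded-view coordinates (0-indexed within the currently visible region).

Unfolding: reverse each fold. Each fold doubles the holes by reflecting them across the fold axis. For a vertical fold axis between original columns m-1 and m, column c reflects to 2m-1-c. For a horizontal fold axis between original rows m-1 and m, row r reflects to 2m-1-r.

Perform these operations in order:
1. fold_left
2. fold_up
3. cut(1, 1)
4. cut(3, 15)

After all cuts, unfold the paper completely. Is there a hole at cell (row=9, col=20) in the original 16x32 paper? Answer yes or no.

Op 1 fold_left: fold axis v@16; visible region now rows[0,16) x cols[0,16) = 16x16
Op 2 fold_up: fold axis h@8; visible region now rows[0,8) x cols[0,16) = 8x16
Op 3 cut(1, 1): punch at orig (1,1); cuts so far [(1, 1)]; region rows[0,8) x cols[0,16) = 8x16
Op 4 cut(3, 15): punch at orig (3,15); cuts so far [(1, 1), (3, 15)]; region rows[0,8) x cols[0,16) = 8x16
Unfold 1 (reflect across h@8): 4 holes -> [(1, 1), (3, 15), (12, 15), (14, 1)]
Unfold 2 (reflect across v@16): 8 holes -> [(1, 1), (1, 30), (3, 15), (3, 16), (12, 15), (12, 16), (14, 1), (14, 30)]
Holes: [(1, 1), (1, 30), (3, 15), (3, 16), (12, 15), (12, 16), (14, 1), (14, 30)]

Answer: no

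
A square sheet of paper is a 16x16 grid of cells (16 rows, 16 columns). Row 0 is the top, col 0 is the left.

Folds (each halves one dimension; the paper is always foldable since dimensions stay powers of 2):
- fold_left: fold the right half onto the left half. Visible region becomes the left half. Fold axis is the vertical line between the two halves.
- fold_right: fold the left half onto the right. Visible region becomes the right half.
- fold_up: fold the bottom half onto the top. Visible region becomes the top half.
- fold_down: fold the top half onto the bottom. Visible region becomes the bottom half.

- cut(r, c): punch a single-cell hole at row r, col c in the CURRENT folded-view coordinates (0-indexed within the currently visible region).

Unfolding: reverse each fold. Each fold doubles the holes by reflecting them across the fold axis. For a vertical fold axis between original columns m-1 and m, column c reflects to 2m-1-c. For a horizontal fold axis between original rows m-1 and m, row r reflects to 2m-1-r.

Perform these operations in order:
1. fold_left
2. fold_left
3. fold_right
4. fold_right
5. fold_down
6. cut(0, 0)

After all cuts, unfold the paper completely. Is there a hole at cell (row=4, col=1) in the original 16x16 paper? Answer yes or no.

Op 1 fold_left: fold axis v@8; visible region now rows[0,16) x cols[0,8) = 16x8
Op 2 fold_left: fold axis v@4; visible region now rows[0,16) x cols[0,4) = 16x4
Op 3 fold_right: fold axis v@2; visible region now rows[0,16) x cols[2,4) = 16x2
Op 4 fold_right: fold axis v@3; visible region now rows[0,16) x cols[3,4) = 16x1
Op 5 fold_down: fold axis h@8; visible region now rows[8,16) x cols[3,4) = 8x1
Op 6 cut(0, 0): punch at orig (8,3); cuts so far [(8, 3)]; region rows[8,16) x cols[3,4) = 8x1
Unfold 1 (reflect across h@8): 2 holes -> [(7, 3), (8, 3)]
Unfold 2 (reflect across v@3): 4 holes -> [(7, 2), (7, 3), (8, 2), (8, 3)]
Unfold 3 (reflect across v@2): 8 holes -> [(7, 0), (7, 1), (7, 2), (7, 3), (8, 0), (8, 1), (8, 2), (8, 3)]
Unfold 4 (reflect across v@4): 16 holes -> [(7, 0), (7, 1), (7, 2), (7, 3), (7, 4), (7, 5), (7, 6), (7, 7), (8, 0), (8, 1), (8, 2), (8, 3), (8, 4), (8, 5), (8, 6), (8, 7)]
Unfold 5 (reflect across v@8): 32 holes -> [(7, 0), (7, 1), (7, 2), (7, 3), (7, 4), (7, 5), (7, 6), (7, 7), (7, 8), (7, 9), (7, 10), (7, 11), (7, 12), (7, 13), (7, 14), (7, 15), (8, 0), (8, 1), (8, 2), (8, 3), (8, 4), (8, 5), (8, 6), (8, 7), (8, 8), (8, 9), (8, 10), (8, 11), (8, 12), (8, 13), (8, 14), (8, 15)]
Holes: [(7, 0), (7, 1), (7, 2), (7, 3), (7, 4), (7, 5), (7, 6), (7, 7), (7, 8), (7, 9), (7, 10), (7, 11), (7, 12), (7, 13), (7, 14), (7, 15), (8, 0), (8, 1), (8, 2), (8, 3), (8, 4), (8, 5), (8, 6), (8, 7), (8, 8), (8, 9), (8, 10), (8, 11), (8, 12), (8, 13), (8, 14), (8, 15)]

Answer: no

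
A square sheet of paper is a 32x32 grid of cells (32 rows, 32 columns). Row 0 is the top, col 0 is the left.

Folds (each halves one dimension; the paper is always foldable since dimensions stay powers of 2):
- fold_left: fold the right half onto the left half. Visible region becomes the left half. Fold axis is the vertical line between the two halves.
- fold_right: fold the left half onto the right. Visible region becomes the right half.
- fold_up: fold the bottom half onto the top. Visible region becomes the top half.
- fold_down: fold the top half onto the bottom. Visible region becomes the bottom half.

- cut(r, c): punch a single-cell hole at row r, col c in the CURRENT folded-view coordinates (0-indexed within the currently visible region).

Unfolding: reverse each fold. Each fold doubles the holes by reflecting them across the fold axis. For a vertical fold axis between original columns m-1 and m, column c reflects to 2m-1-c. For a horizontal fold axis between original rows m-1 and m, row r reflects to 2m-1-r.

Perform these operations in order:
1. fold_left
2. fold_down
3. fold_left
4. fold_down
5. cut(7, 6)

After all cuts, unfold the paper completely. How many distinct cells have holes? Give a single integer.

Op 1 fold_left: fold axis v@16; visible region now rows[0,32) x cols[0,16) = 32x16
Op 2 fold_down: fold axis h@16; visible region now rows[16,32) x cols[0,16) = 16x16
Op 3 fold_left: fold axis v@8; visible region now rows[16,32) x cols[0,8) = 16x8
Op 4 fold_down: fold axis h@24; visible region now rows[24,32) x cols[0,8) = 8x8
Op 5 cut(7, 6): punch at orig (31,6); cuts so far [(31, 6)]; region rows[24,32) x cols[0,8) = 8x8
Unfold 1 (reflect across h@24): 2 holes -> [(16, 6), (31, 6)]
Unfold 2 (reflect across v@8): 4 holes -> [(16, 6), (16, 9), (31, 6), (31, 9)]
Unfold 3 (reflect across h@16): 8 holes -> [(0, 6), (0, 9), (15, 6), (15, 9), (16, 6), (16, 9), (31, 6), (31, 9)]
Unfold 4 (reflect across v@16): 16 holes -> [(0, 6), (0, 9), (0, 22), (0, 25), (15, 6), (15, 9), (15, 22), (15, 25), (16, 6), (16, 9), (16, 22), (16, 25), (31, 6), (31, 9), (31, 22), (31, 25)]

Answer: 16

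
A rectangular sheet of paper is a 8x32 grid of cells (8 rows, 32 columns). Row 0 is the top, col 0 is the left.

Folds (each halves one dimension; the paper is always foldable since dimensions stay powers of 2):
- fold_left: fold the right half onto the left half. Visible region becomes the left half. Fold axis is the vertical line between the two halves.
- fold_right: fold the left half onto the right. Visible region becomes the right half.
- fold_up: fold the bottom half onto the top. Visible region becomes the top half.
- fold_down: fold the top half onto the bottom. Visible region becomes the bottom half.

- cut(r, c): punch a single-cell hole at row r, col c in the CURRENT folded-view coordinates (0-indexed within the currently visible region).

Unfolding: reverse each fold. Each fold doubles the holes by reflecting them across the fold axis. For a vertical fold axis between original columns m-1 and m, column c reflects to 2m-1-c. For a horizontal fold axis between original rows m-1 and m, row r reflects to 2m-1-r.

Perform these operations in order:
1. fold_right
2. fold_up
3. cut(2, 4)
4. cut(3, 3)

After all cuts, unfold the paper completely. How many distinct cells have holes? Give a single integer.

Answer: 8

Derivation:
Op 1 fold_right: fold axis v@16; visible region now rows[0,8) x cols[16,32) = 8x16
Op 2 fold_up: fold axis h@4; visible region now rows[0,4) x cols[16,32) = 4x16
Op 3 cut(2, 4): punch at orig (2,20); cuts so far [(2, 20)]; region rows[0,4) x cols[16,32) = 4x16
Op 4 cut(3, 3): punch at orig (3,19); cuts so far [(2, 20), (3, 19)]; region rows[0,4) x cols[16,32) = 4x16
Unfold 1 (reflect across h@4): 4 holes -> [(2, 20), (3, 19), (4, 19), (5, 20)]
Unfold 2 (reflect across v@16): 8 holes -> [(2, 11), (2, 20), (3, 12), (3, 19), (4, 12), (4, 19), (5, 11), (5, 20)]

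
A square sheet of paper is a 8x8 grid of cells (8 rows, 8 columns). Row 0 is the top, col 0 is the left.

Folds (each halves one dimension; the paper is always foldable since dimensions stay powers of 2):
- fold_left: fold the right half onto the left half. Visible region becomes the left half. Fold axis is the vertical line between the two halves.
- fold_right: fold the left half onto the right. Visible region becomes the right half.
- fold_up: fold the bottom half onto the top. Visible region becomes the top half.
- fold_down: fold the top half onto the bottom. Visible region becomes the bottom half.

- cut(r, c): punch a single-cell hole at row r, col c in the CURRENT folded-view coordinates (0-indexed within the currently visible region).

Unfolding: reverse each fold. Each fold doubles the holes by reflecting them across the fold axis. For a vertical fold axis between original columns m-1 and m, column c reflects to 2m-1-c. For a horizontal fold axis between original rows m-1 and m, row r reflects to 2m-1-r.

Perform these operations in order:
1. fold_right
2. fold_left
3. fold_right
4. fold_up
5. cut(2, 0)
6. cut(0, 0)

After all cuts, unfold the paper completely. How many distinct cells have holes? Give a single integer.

Answer: 32

Derivation:
Op 1 fold_right: fold axis v@4; visible region now rows[0,8) x cols[4,8) = 8x4
Op 2 fold_left: fold axis v@6; visible region now rows[0,8) x cols[4,6) = 8x2
Op 3 fold_right: fold axis v@5; visible region now rows[0,8) x cols[5,6) = 8x1
Op 4 fold_up: fold axis h@4; visible region now rows[0,4) x cols[5,6) = 4x1
Op 5 cut(2, 0): punch at orig (2,5); cuts so far [(2, 5)]; region rows[0,4) x cols[5,6) = 4x1
Op 6 cut(0, 0): punch at orig (0,5); cuts so far [(0, 5), (2, 5)]; region rows[0,4) x cols[5,6) = 4x1
Unfold 1 (reflect across h@4): 4 holes -> [(0, 5), (2, 5), (5, 5), (7, 5)]
Unfold 2 (reflect across v@5): 8 holes -> [(0, 4), (0, 5), (2, 4), (2, 5), (5, 4), (5, 5), (7, 4), (7, 5)]
Unfold 3 (reflect across v@6): 16 holes -> [(0, 4), (0, 5), (0, 6), (0, 7), (2, 4), (2, 5), (2, 6), (2, 7), (5, 4), (5, 5), (5, 6), (5, 7), (7, 4), (7, 5), (7, 6), (7, 7)]
Unfold 4 (reflect across v@4): 32 holes -> [(0, 0), (0, 1), (0, 2), (0, 3), (0, 4), (0, 5), (0, 6), (0, 7), (2, 0), (2, 1), (2, 2), (2, 3), (2, 4), (2, 5), (2, 6), (2, 7), (5, 0), (5, 1), (5, 2), (5, 3), (5, 4), (5, 5), (5, 6), (5, 7), (7, 0), (7, 1), (7, 2), (7, 3), (7, 4), (7, 5), (7, 6), (7, 7)]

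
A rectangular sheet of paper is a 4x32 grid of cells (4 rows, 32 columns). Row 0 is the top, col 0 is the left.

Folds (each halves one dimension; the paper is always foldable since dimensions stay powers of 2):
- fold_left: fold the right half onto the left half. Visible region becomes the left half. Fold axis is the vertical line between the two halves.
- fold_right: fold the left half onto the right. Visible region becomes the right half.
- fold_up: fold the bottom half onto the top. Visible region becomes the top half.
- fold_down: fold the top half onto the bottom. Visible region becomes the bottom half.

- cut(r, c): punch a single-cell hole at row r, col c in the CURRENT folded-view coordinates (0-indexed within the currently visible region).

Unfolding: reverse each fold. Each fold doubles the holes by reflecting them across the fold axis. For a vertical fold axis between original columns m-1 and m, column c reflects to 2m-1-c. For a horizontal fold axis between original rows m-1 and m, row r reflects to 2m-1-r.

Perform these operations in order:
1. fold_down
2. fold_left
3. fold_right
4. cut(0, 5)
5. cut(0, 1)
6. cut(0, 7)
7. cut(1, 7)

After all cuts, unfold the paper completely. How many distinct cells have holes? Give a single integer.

Answer: 32

Derivation:
Op 1 fold_down: fold axis h@2; visible region now rows[2,4) x cols[0,32) = 2x32
Op 2 fold_left: fold axis v@16; visible region now rows[2,4) x cols[0,16) = 2x16
Op 3 fold_right: fold axis v@8; visible region now rows[2,4) x cols[8,16) = 2x8
Op 4 cut(0, 5): punch at orig (2,13); cuts so far [(2, 13)]; region rows[2,4) x cols[8,16) = 2x8
Op 5 cut(0, 1): punch at orig (2,9); cuts so far [(2, 9), (2, 13)]; region rows[2,4) x cols[8,16) = 2x8
Op 6 cut(0, 7): punch at orig (2,15); cuts so far [(2, 9), (2, 13), (2, 15)]; region rows[2,4) x cols[8,16) = 2x8
Op 7 cut(1, 7): punch at orig (3,15); cuts so far [(2, 9), (2, 13), (2, 15), (3, 15)]; region rows[2,4) x cols[8,16) = 2x8
Unfold 1 (reflect across v@8): 8 holes -> [(2, 0), (2, 2), (2, 6), (2, 9), (2, 13), (2, 15), (3, 0), (3, 15)]
Unfold 2 (reflect across v@16): 16 holes -> [(2, 0), (2, 2), (2, 6), (2, 9), (2, 13), (2, 15), (2, 16), (2, 18), (2, 22), (2, 25), (2, 29), (2, 31), (3, 0), (3, 15), (3, 16), (3, 31)]
Unfold 3 (reflect across h@2): 32 holes -> [(0, 0), (0, 15), (0, 16), (0, 31), (1, 0), (1, 2), (1, 6), (1, 9), (1, 13), (1, 15), (1, 16), (1, 18), (1, 22), (1, 25), (1, 29), (1, 31), (2, 0), (2, 2), (2, 6), (2, 9), (2, 13), (2, 15), (2, 16), (2, 18), (2, 22), (2, 25), (2, 29), (2, 31), (3, 0), (3, 15), (3, 16), (3, 31)]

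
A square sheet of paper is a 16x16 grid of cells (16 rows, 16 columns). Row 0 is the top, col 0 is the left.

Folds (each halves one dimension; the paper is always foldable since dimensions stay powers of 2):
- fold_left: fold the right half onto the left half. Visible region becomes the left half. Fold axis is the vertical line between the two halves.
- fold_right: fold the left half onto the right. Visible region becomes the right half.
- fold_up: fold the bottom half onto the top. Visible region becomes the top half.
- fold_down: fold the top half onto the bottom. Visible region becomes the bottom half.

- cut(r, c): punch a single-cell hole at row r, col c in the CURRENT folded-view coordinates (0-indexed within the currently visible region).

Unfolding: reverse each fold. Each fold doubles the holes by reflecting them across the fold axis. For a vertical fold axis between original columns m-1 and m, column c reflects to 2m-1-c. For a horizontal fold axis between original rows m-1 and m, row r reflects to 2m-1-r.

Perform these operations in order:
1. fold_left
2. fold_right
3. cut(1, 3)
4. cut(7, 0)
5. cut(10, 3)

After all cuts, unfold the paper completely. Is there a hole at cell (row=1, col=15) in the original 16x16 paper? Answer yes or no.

Op 1 fold_left: fold axis v@8; visible region now rows[0,16) x cols[0,8) = 16x8
Op 2 fold_right: fold axis v@4; visible region now rows[0,16) x cols[4,8) = 16x4
Op 3 cut(1, 3): punch at orig (1,7); cuts so far [(1, 7)]; region rows[0,16) x cols[4,8) = 16x4
Op 4 cut(7, 0): punch at orig (7,4); cuts so far [(1, 7), (7, 4)]; region rows[0,16) x cols[4,8) = 16x4
Op 5 cut(10, 3): punch at orig (10,7); cuts so far [(1, 7), (7, 4), (10, 7)]; region rows[0,16) x cols[4,8) = 16x4
Unfold 1 (reflect across v@4): 6 holes -> [(1, 0), (1, 7), (7, 3), (7, 4), (10, 0), (10, 7)]
Unfold 2 (reflect across v@8): 12 holes -> [(1, 0), (1, 7), (1, 8), (1, 15), (7, 3), (7, 4), (7, 11), (7, 12), (10, 0), (10, 7), (10, 8), (10, 15)]
Holes: [(1, 0), (1, 7), (1, 8), (1, 15), (7, 3), (7, 4), (7, 11), (7, 12), (10, 0), (10, 7), (10, 8), (10, 15)]

Answer: yes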